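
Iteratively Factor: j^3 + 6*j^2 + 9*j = (j)*(j^2 + 6*j + 9) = j*(j + 3)*(j + 3)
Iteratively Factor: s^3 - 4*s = (s)*(s^2 - 4) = s*(s + 2)*(s - 2)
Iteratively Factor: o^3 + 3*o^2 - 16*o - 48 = (o + 3)*(o^2 - 16) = (o + 3)*(o + 4)*(o - 4)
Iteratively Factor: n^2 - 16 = (n + 4)*(n - 4)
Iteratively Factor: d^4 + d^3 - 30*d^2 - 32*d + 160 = (d - 5)*(d^3 + 6*d^2 - 32) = (d - 5)*(d - 2)*(d^2 + 8*d + 16) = (d - 5)*(d - 2)*(d + 4)*(d + 4)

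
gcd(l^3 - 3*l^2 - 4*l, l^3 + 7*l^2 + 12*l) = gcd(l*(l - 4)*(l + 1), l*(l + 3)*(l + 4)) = l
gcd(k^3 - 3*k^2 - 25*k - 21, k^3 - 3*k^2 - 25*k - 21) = k^3 - 3*k^2 - 25*k - 21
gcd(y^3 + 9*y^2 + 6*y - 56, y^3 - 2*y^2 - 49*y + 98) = y^2 + 5*y - 14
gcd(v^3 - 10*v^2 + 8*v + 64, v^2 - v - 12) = v - 4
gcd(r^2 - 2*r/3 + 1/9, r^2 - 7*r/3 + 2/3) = r - 1/3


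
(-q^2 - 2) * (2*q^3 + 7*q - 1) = -2*q^5 - 11*q^3 + q^2 - 14*q + 2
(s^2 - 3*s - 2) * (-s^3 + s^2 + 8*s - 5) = -s^5 + 4*s^4 + 7*s^3 - 31*s^2 - s + 10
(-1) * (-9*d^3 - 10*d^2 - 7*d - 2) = 9*d^3 + 10*d^2 + 7*d + 2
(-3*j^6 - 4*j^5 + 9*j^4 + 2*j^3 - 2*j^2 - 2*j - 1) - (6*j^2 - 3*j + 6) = -3*j^6 - 4*j^5 + 9*j^4 + 2*j^3 - 8*j^2 + j - 7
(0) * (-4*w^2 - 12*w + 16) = 0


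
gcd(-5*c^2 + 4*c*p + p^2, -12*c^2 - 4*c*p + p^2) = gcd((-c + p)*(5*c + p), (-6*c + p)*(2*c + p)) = 1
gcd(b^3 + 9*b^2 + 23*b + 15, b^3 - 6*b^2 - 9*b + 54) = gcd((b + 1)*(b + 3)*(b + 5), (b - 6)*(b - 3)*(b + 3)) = b + 3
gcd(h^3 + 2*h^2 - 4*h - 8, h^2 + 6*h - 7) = 1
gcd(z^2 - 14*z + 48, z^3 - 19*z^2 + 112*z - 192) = z - 8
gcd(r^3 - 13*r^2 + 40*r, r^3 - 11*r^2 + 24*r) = r^2 - 8*r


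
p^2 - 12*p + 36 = (p - 6)^2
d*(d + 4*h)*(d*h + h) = d^3*h + 4*d^2*h^2 + d^2*h + 4*d*h^2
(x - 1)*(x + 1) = x^2 - 1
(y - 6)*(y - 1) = y^2 - 7*y + 6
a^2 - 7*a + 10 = (a - 5)*(a - 2)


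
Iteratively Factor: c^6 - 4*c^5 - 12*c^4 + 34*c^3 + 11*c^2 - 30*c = (c - 1)*(c^5 - 3*c^4 - 15*c^3 + 19*c^2 + 30*c) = (c - 1)*(c + 1)*(c^4 - 4*c^3 - 11*c^2 + 30*c) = (c - 2)*(c - 1)*(c + 1)*(c^3 - 2*c^2 - 15*c) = c*(c - 2)*(c - 1)*(c + 1)*(c^2 - 2*c - 15) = c*(c - 2)*(c - 1)*(c + 1)*(c + 3)*(c - 5)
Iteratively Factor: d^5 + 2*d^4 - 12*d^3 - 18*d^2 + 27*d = (d + 3)*(d^4 - d^3 - 9*d^2 + 9*d) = d*(d + 3)*(d^3 - d^2 - 9*d + 9) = d*(d - 1)*(d + 3)*(d^2 - 9) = d*(d - 3)*(d - 1)*(d + 3)*(d + 3)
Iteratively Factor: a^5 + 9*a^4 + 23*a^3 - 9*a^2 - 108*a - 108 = (a + 2)*(a^4 + 7*a^3 + 9*a^2 - 27*a - 54) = (a - 2)*(a + 2)*(a^3 + 9*a^2 + 27*a + 27) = (a - 2)*(a + 2)*(a + 3)*(a^2 + 6*a + 9) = (a - 2)*(a + 2)*(a + 3)^2*(a + 3)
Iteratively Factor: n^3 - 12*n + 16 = (n - 2)*(n^2 + 2*n - 8) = (n - 2)*(n + 4)*(n - 2)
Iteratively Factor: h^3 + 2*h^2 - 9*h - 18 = (h + 2)*(h^2 - 9) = (h + 2)*(h + 3)*(h - 3)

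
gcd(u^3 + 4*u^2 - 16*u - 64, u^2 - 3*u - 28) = u + 4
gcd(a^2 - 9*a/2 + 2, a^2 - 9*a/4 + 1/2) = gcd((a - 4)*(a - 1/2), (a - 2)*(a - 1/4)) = 1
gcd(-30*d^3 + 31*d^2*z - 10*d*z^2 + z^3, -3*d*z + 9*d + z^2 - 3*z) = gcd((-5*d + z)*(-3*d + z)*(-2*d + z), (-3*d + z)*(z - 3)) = -3*d + z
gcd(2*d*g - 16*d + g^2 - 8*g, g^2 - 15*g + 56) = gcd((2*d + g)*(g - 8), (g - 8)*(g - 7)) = g - 8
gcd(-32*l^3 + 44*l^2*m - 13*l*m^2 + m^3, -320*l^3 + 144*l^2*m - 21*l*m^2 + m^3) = 8*l - m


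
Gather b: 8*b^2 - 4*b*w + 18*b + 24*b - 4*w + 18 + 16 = 8*b^2 + b*(42 - 4*w) - 4*w + 34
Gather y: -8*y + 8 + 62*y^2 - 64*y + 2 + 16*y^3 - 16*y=16*y^3 + 62*y^2 - 88*y + 10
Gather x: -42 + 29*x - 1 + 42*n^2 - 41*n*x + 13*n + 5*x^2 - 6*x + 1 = 42*n^2 + 13*n + 5*x^2 + x*(23 - 41*n) - 42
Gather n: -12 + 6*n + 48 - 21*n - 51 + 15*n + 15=0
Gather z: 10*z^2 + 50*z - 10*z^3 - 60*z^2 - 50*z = -10*z^3 - 50*z^2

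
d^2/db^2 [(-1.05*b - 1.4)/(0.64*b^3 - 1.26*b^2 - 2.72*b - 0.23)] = (-2.58048*b^5 - 1.80096*b^4 + 11.07372*b^3 - 0.567839999999997*b^2 - 28.19922*b - 18.59032)/(0.262144*b^9 - 1.548288*b^8 - 0.294144*b^7 + 10.877448*b^6 + 2.362944*b^5 - 26.659092*b^4 - 24.751616*b^3 - 5.304858*b^2 - 0.431664*b - 0.012167)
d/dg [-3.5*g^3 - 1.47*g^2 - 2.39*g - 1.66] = -10.5*g^2 - 2.94*g - 2.39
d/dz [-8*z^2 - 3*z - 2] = -16*z - 3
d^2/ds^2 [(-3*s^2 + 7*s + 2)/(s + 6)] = -296/(s^3 + 18*s^2 + 108*s + 216)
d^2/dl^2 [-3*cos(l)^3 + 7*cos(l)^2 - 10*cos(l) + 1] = 49*cos(l)/4 - 14*cos(2*l) + 27*cos(3*l)/4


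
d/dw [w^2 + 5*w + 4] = 2*w + 5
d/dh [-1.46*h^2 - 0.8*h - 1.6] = -2.92*h - 0.8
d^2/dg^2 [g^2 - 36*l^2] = 2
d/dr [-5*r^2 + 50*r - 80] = 50 - 10*r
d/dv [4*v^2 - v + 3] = 8*v - 1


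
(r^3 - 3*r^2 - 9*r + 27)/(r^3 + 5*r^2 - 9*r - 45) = (r - 3)/(r + 5)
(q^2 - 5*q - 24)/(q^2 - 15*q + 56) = (q + 3)/(q - 7)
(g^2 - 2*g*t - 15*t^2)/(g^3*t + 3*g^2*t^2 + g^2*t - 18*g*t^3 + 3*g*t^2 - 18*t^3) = (g^2 - 2*g*t - 15*t^2)/(t*(g^3 + 3*g^2*t + g^2 - 18*g*t^2 + 3*g*t - 18*t^2))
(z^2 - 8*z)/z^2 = (z - 8)/z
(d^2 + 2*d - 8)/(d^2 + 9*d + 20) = (d - 2)/(d + 5)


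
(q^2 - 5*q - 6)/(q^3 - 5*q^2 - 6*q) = 1/q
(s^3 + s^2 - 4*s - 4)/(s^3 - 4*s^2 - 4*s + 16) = (s + 1)/(s - 4)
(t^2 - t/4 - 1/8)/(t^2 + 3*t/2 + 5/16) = 2*(2*t - 1)/(4*t + 5)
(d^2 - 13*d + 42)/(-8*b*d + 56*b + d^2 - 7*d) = (6 - d)/(8*b - d)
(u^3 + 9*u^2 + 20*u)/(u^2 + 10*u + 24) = u*(u + 5)/(u + 6)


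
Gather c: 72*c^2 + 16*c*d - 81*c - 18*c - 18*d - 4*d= 72*c^2 + c*(16*d - 99) - 22*d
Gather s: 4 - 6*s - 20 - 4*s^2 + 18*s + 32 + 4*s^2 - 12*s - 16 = 0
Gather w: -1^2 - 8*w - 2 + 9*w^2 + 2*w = 9*w^2 - 6*w - 3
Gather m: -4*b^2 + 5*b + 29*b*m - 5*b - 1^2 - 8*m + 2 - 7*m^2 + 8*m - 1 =-4*b^2 + 29*b*m - 7*m^2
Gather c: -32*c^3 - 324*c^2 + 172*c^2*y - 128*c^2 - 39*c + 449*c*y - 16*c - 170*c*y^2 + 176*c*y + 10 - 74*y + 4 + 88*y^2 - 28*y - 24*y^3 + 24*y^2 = -32*c^3 + c^2*(172*y - 452) + c*(-170*y^2 + 625*y - 55) - 24*y^3 + 112*y^2 - 102*y + 14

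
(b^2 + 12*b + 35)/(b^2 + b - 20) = (b + 7)/(b - 4)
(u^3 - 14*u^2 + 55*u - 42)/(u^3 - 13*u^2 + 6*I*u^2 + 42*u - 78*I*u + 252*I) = (u - 1)/(u + 6*I)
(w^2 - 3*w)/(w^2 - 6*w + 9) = w/(w - 3)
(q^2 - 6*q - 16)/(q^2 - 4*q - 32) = (q + 2)/(q + 4)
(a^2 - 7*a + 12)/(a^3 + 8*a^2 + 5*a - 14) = (a^2 - 7*a + 12)/(a^3 + 8*a^2 + 5*a - 14)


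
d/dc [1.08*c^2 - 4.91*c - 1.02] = 2.16*c - 4.91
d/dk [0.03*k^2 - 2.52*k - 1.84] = 0.06*k - 2.52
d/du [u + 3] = 1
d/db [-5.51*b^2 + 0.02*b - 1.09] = 0.02 - 11.02*b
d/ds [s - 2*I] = 1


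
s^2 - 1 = (s - 1)*(s + 1)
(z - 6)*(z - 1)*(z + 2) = z^3 - 5*z^2 - 8*z + 12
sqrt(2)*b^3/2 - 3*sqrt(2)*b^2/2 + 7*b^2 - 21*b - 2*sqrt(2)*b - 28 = (b - 4)*(b + 7*sqrt(2))*(sqrt(2)*b/2 + sqrt(2)/2)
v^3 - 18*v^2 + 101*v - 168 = (v - 8)*(v - 7)*(v - 3)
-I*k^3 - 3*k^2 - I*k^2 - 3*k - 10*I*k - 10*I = (k - 5*I)*(k + 2*I)*(-I*k - I)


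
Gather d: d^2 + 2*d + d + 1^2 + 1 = d^2 + 3*d + 2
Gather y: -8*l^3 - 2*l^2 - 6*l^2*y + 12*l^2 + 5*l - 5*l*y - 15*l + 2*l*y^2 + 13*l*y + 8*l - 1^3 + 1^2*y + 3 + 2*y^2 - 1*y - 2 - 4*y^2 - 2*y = -8*l^3 + 10*l^2 - 2*l + y^2*(2*l - 2) + y*(-6*l^2 + 8*l - 2)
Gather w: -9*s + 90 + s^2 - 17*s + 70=s^2 - 26*s + 160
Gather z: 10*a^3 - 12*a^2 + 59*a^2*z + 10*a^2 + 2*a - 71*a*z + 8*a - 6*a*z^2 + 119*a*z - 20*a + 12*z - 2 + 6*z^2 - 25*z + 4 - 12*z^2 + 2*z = 10*a^3 - 2*a^2 - 10*a + z^2*(-6*a - 6) + z*(59*a^2 + 48*a - 11) + 2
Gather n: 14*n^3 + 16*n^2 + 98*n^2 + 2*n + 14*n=14*n^3 + 114*n^2 + 16*n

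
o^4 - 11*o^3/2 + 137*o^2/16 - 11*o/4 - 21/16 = (o - 3)*(o - 7/4)*(o - 1)*(o + 1/4)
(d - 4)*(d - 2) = d^2 - 6*d + 8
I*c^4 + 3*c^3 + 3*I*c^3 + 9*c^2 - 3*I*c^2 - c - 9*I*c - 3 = (c + 3)*(c - I)^2*(I*c + 1)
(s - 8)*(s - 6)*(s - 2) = s^3 - 16*s^2 + 76*s - 96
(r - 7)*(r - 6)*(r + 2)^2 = r^4 - 9*r^3 - 6*r^2 + 116*r + 168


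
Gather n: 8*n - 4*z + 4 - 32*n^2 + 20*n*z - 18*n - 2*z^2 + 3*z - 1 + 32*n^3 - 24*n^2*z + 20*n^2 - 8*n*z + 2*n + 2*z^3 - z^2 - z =32*n^3 + n^2*(-24*z - 12) + n*(12*z - 8) + 2*z^3 - 3*z^2 - 2*z + 3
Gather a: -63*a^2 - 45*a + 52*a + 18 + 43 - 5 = -63*a^2 + 7*a + 56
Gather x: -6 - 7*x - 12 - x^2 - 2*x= -x^2 - 9*x - 18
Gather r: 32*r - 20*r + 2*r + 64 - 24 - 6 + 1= 14*r + 35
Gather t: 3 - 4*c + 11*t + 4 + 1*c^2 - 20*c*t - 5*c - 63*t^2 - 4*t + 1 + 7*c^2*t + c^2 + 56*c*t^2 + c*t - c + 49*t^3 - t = 2*c^2 - 10*c + 49*t^3 + t^2*(56*c - 63) + t*(7*c^2 - 19*c + 6) + 8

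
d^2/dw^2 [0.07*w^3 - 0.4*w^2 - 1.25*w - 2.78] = 0.42*w - 0.8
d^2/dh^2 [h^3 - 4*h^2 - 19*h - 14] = 6*h - 8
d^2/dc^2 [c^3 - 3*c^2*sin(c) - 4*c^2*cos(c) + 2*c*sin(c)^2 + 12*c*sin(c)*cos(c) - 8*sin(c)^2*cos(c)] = 3*c^2*sin(c) + 4*c^2*cos(c) + 16*c*sin(c) - 24*c*sin(2*c) - 12*c*cos(c) + 4*c*cos(2*c) + 6*c - 6*sin(c) + 4*sin(2*c) - 6*cos(c) + 24*cos(2*c) - 18*cos(3*c)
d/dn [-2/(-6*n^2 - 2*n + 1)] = 4*(-6*n - 1)/(6*n^2 + 2*n - 1)^2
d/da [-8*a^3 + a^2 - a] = -24*a^2 + 2*a - 1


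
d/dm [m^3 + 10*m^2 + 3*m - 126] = 3*m^2 + 20*m + 3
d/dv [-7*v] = -7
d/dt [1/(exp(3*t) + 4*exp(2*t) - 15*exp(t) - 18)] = (-3*exp(2*t) - 8*exp(t) + 15)*exp(t)/(exp(3*t) + 4*exp(2*t) - 15*exp(t) - 18)^2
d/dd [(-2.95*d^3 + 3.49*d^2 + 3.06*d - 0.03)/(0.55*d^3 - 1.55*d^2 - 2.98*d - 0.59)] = (-8.88178419700125e-16*d^5 + 2.653*d^4 + 14.216*d^3 - 0.386199999999999*d^2 - 4.2112*d - 1.8948)/(0.3025*d^6 - 1.705*d^5 - 0.8755*d^4 + 8.589*d^3 + 10.7094*d^2 + 3.5164*d + 0.3481)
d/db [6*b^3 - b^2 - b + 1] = 18*b^2 - 2*b - 1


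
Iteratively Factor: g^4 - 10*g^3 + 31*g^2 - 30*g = (g)*(g^3 - 10*g^2 + 31*g - 30) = g*(g - 3)*(g^2 - 7*g + 10) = g*(g - 5)*(g - 3)*(g - 2)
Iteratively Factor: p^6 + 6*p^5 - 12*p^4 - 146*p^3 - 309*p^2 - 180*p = (p + 3)*(p^5 + 3*p^4 - 21*p^3 - 83*p^2 - 60*p) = p*(p + 3)*(p^4 + 3*p^3 - 21*p^2 - 83*p - 60) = p*(p + 3)^2*(p^3 - 21*p - 20) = p*(p - 5)*(p + 3)^2*(p^2 + 5*p + 4) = p*(p - 5)*(p + 1)*(p + 3)^2*(p + 4)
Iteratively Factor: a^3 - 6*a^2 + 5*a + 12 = (a + 1)*(a^2 - 7*a + 12) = (a - 4)*(a + 1)*(a - 3)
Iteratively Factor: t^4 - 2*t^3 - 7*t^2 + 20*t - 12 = (t - 2)*(t^3 - 7*t + 6) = (t - 2)^2*(t^2 + 2*t - 3) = (t - 2)^2*(t - 1)*(t + 3)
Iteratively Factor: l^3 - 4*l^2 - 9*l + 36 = (l + 3)*(l^2 - 7*l + 12) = (l - 4)*(l + 3)*(l - 3)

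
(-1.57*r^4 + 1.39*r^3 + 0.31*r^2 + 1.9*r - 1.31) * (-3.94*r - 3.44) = 6.1858*r^5 - 0.0757999999999992*r^4 - 6.003*r^3 - 8.5524*r^2 - 1.3746*r + 4.5064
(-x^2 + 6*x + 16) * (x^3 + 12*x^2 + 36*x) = -x^5 - 6*x^4 + 52*x^3 + 408*x^2 + 576*x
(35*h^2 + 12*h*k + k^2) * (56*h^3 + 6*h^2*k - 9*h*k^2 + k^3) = 1960*h^5 + 882*h^4*k - 187*h^3*k^2 - 67*h^2*k^3 + 3*h*k^4 + k^5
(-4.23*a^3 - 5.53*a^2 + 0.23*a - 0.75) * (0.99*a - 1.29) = -4.1877*a^4 - 0.0179999999999998*a^3 + 7.3614*a^2 - 1.0392*a + 0.9675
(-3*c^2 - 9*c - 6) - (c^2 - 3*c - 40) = -4*c^2 - 6*c + 34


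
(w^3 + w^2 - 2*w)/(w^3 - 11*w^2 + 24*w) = (w^2 + w - 2)/(w^2 - 11*w + 24)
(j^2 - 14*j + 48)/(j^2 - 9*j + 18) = (j - 8)/(j - 3)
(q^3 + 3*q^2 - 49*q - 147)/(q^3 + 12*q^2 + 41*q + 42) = (q - 7)/(q + 2)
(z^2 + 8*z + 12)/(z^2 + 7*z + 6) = (z + 2)/(z + 1)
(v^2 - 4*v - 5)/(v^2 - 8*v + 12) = (v^2 - 4*v - 5)/(v^2 - 8*v + 12)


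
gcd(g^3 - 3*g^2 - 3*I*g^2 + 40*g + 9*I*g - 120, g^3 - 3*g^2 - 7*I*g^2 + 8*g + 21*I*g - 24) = g^2 + g*(-3 - 8*I) + 24*I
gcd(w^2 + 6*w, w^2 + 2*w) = w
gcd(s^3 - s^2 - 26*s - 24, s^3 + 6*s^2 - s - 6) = s + 1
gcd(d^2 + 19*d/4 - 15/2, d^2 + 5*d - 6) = d + 6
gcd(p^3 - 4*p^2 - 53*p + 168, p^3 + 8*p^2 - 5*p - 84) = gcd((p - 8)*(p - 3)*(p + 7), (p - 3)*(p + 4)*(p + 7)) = p^2 + 4*p - 21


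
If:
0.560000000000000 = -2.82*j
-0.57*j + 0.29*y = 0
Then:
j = -0.20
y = -0.39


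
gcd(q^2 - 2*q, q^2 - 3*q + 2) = q - 2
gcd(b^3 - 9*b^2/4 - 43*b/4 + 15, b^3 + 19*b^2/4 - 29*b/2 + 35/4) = b - 5/4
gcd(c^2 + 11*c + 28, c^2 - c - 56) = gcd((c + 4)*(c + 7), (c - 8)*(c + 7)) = c + 7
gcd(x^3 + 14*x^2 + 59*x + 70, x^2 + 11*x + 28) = x + 7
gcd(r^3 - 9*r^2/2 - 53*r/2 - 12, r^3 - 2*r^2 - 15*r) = r + 3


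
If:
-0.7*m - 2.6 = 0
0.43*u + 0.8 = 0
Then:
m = -3.71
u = -1.86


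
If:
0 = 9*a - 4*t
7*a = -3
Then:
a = -3/7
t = -27/28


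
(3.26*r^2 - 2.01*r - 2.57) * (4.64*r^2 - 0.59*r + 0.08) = 15.1264*r^4 - 11.2498*r^3 - 10.4781*r^2 + 1.3555*r - 0.2056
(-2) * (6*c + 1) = -12*c - 2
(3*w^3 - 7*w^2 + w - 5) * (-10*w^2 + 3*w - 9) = -30*w^5 + 79*w^4 - 58*w^3 + 116*w^2 - 24*w + 45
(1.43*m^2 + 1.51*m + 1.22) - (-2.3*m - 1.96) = 1.43*m^2 + 3.81*m + 3.18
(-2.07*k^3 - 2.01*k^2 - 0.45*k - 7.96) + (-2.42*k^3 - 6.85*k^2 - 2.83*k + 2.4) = -4.49*k^3 - 8.86*k^2 - 3.28*k - 5.56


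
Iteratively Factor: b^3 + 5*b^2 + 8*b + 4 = (b + 2)*(b^2 + 3*b + 2) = (b + 1)*(b + 2)*(b + 2)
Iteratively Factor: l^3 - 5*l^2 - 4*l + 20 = (l - 5)*(l^2 - 4) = (l - 5)*(l + 2)*(l - 2)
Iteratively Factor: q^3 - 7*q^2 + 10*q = (q)*(q^2 - 7*q + 10) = q*(q - 5)*(q - 2)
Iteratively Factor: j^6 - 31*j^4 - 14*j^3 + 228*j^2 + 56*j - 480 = (j - 5)*(j^5 + 5*j^4 - 6*j^3 - 44*j^2 + 8*j + 96) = (j - 5)*(j + 2)*(j^4 + 3*j^3 - 12*j^2 - 20*j + 48) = (j - 5)*(j - 2)*(j + 2)*(j^3 + 5*j^2 - 2*j - 24) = (j - 5)*(j - 2)*(j + 2)*(j + 4)*(j^2 + j - 6) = (j - 5)*(j - 2)*(j + 2)*(j + 3)*(j + 4)*(j - 2)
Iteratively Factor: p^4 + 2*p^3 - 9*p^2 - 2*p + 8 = (p + 4)*(p^3 - 2*p^2 - p + 2) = (p - 2)*(p + 4)*(p^2 - 1) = (p - 2)*(p - 1)*(p + 4)*(p + 1)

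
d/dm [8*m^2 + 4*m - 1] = 16*m + 4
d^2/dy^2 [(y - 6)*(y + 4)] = 2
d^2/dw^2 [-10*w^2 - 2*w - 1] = -20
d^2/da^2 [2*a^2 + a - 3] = 4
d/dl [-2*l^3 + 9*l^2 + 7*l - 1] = -6*l^2 + 18*l + 7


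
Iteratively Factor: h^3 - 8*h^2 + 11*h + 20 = (h - 5)*(h^2 - 3*h - 4) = (h - 5)*(h - 4)*(h + 1)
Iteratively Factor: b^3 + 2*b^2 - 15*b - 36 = (b - 4)*(b^2 + 6*b + 9) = (b - 4)*(b + 3)*(b + 3)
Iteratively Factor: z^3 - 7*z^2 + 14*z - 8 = (z - 4)*(z^2 - 3*z + 2) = (z - 4)*(z - 1)*(z - 2)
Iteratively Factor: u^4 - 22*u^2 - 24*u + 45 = (u - 1)*(u^3 + u^2 - 21*u - 45) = (u - 1)*(u + 3)*(u^2 - 2*u - 15) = (u - 1)*(u + 3)^2*(u - 5)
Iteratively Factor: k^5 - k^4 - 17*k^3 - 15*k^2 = (k + 1)*(k^4 - 2*k^3 - 15*k^2) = k*(k + 1)*(k^3 - 2*k^2 - 15*k) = k*(k + 1)*(k + 3)*(k^2 - 5*k) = k^2*(k + 1)*(k + 3)*(k - 5)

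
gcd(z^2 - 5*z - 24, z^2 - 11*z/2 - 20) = z - 8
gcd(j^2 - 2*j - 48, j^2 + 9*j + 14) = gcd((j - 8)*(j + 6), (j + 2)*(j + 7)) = 1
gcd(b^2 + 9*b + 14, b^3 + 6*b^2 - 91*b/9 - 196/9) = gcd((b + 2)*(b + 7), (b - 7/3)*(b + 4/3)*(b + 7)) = b + 7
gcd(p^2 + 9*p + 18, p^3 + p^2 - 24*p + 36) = p + 6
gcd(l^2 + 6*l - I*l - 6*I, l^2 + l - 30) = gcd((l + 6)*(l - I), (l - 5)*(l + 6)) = l + 6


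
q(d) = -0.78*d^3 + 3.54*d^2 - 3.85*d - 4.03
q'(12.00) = -255.85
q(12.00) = -888.31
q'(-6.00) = -130.57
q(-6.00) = 314.99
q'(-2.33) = -33.05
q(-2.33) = 34.03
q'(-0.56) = -8.55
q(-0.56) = -0.63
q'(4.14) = -14.65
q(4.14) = -14.64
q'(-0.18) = -5.20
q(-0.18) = -3.22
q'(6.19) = -49.68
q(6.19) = -77.22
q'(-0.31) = -6.27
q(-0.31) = -2.47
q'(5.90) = -43.53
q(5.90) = -63.71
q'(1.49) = 1.50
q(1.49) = -4.49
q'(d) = -2.34*d^2 + 7.08*d - 3.85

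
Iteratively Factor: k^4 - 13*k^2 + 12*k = (k)*(k^3 - 13*k + 12) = k*(k - 1)*(k^2 + k - 12) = k*(k - 3)*(k - 1)*(k + 4)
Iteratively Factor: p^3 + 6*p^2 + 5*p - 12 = (p - 1)*(p^2 + 7*p + 12) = (p - 1)*(p + 3)*(p + 4)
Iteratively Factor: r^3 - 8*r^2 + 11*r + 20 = (r - 5)*(r^2 - 3*r - 4) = (r - 5)*(r - 4)*(r + 1)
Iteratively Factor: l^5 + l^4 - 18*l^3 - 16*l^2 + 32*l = (l - 4)*(l^4 + 5*l^3 + 2*l^2 - 8*l) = (l - 4)*(l + 2)*(l^3 + 3*l^2 - 4*l) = (l - 4)*(l + 2)*(l + 4)*(l^2 - l) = (l - 4)*(l - 1)*(l + 2)*(l + 4)*(l)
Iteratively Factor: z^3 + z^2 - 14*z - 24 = (z - 4)*(z^2 + 5*z + 6) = (z - 4)*(z + 2)*(z + 3)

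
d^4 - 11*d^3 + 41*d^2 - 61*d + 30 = (d - 5)*(d - 3)*(d - 2)*(d - 1)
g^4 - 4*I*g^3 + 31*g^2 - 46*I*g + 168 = (g - 7*I)*(g - 3*I)*(g + 2*I)*(g + 4*I)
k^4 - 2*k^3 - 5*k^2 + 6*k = k*(k - 3)*(k - 1)*(k + 2)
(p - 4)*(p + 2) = p^2 - 2*p - 8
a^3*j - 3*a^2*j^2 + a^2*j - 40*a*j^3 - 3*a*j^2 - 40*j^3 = (a - 8*j)*(a + 5*j)*(a*j + j)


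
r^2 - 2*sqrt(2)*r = r*(r - 2*sqrt(2))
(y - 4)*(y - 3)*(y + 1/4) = y^3 - 27*y^2/4 + 41*y/4 + 3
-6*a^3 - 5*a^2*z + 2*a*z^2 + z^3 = (-2*a + z)*(a + z)*(3*a + z)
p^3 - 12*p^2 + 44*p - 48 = (p - 6)*(p - 4)*(p - 2)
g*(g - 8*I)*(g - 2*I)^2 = g^4 - 12*I*g^3 - 36*g^2 + 32*I*g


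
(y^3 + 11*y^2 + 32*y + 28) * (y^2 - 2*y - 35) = y^5 + 9*y^4 - 25*y^3 - 421*y^2 - 1176*y - 980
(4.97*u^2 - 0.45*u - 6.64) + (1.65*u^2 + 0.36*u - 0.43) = 6.62*u^2 - 0.09*u - 7.07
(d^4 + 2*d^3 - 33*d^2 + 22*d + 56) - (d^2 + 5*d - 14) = d^4 + 2*d^3 - 34*d^2 + 17*d + 70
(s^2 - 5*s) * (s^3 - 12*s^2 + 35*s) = s^5 - 17*s^4 + 95*s^3 - 175*s^2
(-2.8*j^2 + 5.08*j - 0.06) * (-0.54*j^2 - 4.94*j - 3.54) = 1.512*j^4 + 11.0888*j^3 - 15.1508*j^2 - 17.6868*j + 0.2124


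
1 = 1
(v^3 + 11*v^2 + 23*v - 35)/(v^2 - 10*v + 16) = (v^3 + 11*v^2 + 23*v - 35)/(v^2 - 10*v + 16)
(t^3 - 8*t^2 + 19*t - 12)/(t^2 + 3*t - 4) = (t^2 - 7*t + 12)/(t + 4)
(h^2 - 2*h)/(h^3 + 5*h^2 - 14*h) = 1/(h + 7)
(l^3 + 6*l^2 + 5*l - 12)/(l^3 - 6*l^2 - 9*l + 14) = (l^2 + 7*l + 12)/(l^2 - 5*l - 14)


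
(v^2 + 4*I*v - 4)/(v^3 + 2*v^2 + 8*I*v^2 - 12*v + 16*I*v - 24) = (v + 2*I)/(v^2 + v*(2 + 6*I) + 12*I)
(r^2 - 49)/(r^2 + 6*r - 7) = (r - 7)/(r - 1)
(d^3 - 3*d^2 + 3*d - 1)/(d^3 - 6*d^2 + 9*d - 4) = (d - 1)/(d - 4)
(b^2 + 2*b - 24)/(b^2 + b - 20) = (b + 6)/(b + 5)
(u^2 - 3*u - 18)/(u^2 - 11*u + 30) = (u + 3)/(u - 5)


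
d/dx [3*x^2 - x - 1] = 6*x - 1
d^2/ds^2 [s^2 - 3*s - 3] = 2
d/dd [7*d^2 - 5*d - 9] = 14*d - 5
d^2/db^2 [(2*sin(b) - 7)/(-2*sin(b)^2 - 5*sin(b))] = (8*sin(b)^2 - 132*sin(b) - 226 - 7/sin(b) + 420/sin(b)^2 + 350/sin(b)^3)/(2*sin(b) + 5)^3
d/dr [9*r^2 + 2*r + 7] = 18*r + 2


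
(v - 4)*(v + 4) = v^2 - 16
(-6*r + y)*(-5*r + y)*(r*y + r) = 30*r^3*y + 30*r^3 - 11*r^2*y^2 - 11*r^2*y + r*y^3 + r*y^2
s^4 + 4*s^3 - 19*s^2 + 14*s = s*(s - 2)*(s - 1)*(s + 7)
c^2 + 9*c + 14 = (c + 2)*(c + 7)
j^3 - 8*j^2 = j^2*(j - 8)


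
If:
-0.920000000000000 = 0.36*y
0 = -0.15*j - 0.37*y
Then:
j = 6.30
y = -2.56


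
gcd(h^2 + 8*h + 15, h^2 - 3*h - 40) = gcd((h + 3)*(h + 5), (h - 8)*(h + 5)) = h + 5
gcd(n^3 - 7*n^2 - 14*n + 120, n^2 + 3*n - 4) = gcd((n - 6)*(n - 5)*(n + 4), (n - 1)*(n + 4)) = n + 4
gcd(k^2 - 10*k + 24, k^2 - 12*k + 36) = k - 6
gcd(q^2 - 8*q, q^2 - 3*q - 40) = q - 8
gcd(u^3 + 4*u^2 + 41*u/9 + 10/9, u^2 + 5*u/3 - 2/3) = u + 2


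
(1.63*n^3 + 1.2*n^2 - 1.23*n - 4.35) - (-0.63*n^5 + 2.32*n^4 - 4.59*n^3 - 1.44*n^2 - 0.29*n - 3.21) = 0.63*n^5 - 2.32*n^4 + 6.22*n^3 + 2.64*n^2 - 0.94*n - 1.14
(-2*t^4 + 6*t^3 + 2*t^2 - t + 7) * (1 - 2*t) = 4*t^5 - 14*t^4 + 2*t^3 + 4*t^2 - 15*t + 7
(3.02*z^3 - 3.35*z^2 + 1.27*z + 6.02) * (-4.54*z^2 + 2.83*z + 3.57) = -13.7108*z^5 + 23.7556*z^4 - 4.4649*z^3 - 35.6962*z^2 + 21.5705*z + 21.4914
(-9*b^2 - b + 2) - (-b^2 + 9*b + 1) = -8*b^2 - 10*b + 1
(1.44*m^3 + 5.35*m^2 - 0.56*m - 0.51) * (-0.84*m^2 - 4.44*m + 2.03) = -1.2096*m^5 - 10.8876*m^4 - 20.3604*m^3 + 13.7753*m^2 + 1.1276*m - 1.0353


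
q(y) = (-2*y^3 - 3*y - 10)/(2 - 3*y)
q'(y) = (-6*y^2 - 3)/(2 - 3*y) + 3*(-2*y^3 - 3*y - 10)/(2 - 3*y)^2 = 12*(y^3 - y^2 - 3)/(9*y^2 - 12*y + 4)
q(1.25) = 10.09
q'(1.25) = -10.22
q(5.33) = 23.50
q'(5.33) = 7.36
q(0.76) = 46.99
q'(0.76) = -480.40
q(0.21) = -7.77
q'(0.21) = -19.40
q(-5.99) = 21.92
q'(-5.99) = -7.64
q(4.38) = 17.16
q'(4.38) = 5.98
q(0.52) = -26.91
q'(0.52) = -194.00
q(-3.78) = 8.20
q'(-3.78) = -4.81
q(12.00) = 103.00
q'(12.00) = 16.41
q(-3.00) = 4.82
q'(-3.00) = -3.87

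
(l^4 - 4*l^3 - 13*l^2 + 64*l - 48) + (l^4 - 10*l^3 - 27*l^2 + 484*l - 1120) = 2*l^4 - 14*l^3 - 40*l^2 + 548*l - 1168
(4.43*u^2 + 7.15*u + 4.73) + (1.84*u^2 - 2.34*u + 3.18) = 6.27*u^2 + 4.81*u + 7.91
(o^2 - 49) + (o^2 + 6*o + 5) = 2*o^2 + 6*o - 44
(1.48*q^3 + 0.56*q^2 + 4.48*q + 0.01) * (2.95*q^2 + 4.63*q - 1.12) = 4.366*q^5 + 8.5044*q^4 + 14.1512*q^3 + 20.1447*q^2 - 4.9713*q - 0.0112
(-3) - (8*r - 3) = -8*r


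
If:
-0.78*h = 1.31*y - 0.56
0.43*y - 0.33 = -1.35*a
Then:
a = 0.244444444444444 - 0.318518518518519*y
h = 0.717948717948718 - 1.67948717948718*y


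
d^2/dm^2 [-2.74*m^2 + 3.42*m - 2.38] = -5.48000000000000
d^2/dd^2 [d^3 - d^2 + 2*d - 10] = 6*d - 2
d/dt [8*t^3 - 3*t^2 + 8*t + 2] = 24*t^2 - 6*t + 8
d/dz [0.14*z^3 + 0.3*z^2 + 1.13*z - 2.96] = 0.42*z^2 + 0.6*z + 1.13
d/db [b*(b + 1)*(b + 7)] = 3*b^2 + 16*b + 7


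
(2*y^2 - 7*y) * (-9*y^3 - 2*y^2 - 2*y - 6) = -18*y^5 + 59*y^4 + 10*y^3 + 2*y^2 + 42*y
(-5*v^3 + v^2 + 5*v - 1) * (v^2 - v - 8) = -5*v^5 + 6*v^4 + 44*v^3 - 14*v^2 - 39*v + 8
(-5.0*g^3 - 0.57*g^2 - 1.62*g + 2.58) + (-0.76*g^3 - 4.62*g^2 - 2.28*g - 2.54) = -5.76*g^3 - 5.19*g^2 - 3.9*g + 0.04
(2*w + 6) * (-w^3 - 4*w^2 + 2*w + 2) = -2*w^4 - 14*w^3 - 20*w^2 + 16*w + 12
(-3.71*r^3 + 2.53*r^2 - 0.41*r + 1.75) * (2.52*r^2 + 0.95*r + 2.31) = -9.3492*r^5 + 2.8511*r^4 - 7.1998*r^3 + 9.8648*r^2 + 0.7154*r + 4.0425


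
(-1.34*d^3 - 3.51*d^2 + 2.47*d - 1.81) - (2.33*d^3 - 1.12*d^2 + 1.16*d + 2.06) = -3.67*d^3 - 2.39*d^2 + 1.31*d - 3.87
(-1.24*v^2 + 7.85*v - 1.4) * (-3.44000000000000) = 4.2656*v^2 - 27.004*v + 4.816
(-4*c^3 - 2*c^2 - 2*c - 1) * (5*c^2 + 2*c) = -20*c^5 - 18*c^4 - 14*c^3 - 9*c^2 - 2*c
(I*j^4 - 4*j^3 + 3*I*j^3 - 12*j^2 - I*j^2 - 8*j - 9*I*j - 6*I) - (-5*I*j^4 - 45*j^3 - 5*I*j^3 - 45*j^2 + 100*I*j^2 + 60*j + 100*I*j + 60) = 6*I*j^4 + 41*j^3 + 8*I*j^3 + 33*j^2 - 101*I*j^2 - 68*j - 109*I*j - 60 - 6*I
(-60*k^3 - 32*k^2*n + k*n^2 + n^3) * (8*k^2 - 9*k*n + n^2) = -480*k^5 + 284*k^4*n + 236*k^3*n^2 - 33*k^2*n^3 - 8*k*n^4 + n^5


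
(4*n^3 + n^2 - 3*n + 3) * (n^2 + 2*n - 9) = 4*n^5 + 9*n^4 - 37*n^3 - 12*n^2 + 33*n - 27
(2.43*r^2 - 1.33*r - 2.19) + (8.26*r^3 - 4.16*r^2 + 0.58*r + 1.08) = 8.26*r^3 - 1.73*r^2 - 0.75*r - 1.11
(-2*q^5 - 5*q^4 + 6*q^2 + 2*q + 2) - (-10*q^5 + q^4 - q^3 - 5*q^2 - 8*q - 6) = 8*q^5 - 6*q^4 + q^3 + 11*q^2 + 10*q + 8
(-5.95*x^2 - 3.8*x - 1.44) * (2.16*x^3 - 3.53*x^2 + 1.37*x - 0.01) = -12.852*x^5 + 12.7955*x^4 + 2.1521*x^3 - 0.0633000000000007*x^2 - 1.9348*x + 0.0144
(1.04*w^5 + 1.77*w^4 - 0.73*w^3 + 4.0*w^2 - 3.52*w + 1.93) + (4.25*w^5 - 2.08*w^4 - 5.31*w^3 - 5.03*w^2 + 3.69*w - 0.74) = 5.29*w^5 - 0.31*w^4 - 6.04*w^3 - 1.03*w^2 + 0.17*w + 1.19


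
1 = 1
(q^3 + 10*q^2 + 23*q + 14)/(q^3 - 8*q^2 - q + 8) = (q^2 + 9*q + 14)/(q^2 - 9*q + 8)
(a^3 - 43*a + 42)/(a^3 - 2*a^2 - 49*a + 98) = (a^2 - 7*a + 6)/(a^2 - 9*a + 14)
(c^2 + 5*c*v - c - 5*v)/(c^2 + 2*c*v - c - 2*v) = (c + 5*v)/(c + 2*v)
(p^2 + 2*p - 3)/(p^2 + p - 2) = (p + 3)/(p + 2)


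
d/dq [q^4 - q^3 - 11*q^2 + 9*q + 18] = 4*q^3 - 3*q^2 - 22*q + 9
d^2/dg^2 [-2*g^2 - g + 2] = -4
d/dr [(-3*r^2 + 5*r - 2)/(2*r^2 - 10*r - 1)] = (20*r^2 + 14*r - 25)/(4*r^4 - 40*r^3 + 96*r^2 + 20*r + 1)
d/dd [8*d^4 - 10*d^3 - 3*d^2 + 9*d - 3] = 32*d^3 - 30*d^2 - 6*d + 9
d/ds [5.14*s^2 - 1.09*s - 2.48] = 10.28*s - 1.09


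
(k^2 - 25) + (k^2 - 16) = 2*k^2 - 41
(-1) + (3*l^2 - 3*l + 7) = 3*l^2 - 3*l + 6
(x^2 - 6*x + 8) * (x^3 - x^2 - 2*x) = x^5 - 7*x^4 + 12*x^3 + 4*x^2 - 16*x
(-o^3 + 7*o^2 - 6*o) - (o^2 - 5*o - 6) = -o^3 + 6*o^2 - o + 6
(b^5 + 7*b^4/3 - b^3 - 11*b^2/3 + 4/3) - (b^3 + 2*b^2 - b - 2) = b^5 + 7*b^4/3 - 2*b^3 - 17*b^2/3 + b + 10/3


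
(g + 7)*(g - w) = g^2 - g*w + 7*g - 7*w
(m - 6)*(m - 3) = m^2 - 9*m + 18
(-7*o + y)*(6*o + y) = -42*o^2 - o*y + y^2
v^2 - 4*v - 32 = (v - 8)*(v + 4)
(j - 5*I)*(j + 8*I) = j^2 + 3*I*j + 40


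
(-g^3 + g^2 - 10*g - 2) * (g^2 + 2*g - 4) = -g^5 - g^4 - 4*g^3 - 26*g^2 + 36*g + 8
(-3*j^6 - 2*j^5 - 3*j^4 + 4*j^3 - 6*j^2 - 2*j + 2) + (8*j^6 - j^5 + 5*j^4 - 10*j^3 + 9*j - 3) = 5*j^6 - 3*j^5 + 2*j^4 - 6*j^3 - 6*j^2 + 7*j - 1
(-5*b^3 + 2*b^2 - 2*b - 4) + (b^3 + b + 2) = -4*b^3 + 2*b^2 - b - 2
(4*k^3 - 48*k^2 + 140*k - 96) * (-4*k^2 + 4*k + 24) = -16*k^5 + 208*k^4 - 656*k^3 - 208*k^2 + 2976*k - 2304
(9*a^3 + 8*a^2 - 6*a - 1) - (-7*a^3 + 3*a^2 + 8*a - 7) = 16*a^3 + 5*a^2 - 14*a + 6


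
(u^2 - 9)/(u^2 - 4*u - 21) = (u - 3)/(u - 7)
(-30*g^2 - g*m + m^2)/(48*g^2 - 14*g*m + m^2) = (-5*g - m)/(8*g - m)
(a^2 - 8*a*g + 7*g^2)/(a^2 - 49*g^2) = (a - g)/(a + 7*g)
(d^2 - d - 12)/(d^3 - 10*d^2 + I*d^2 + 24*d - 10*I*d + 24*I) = (d + 3)/(d^2 + d*(-6 + I) - 6*I)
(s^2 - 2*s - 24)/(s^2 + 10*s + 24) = (s - 6)/(s + 6)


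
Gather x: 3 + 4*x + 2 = 4*x + 5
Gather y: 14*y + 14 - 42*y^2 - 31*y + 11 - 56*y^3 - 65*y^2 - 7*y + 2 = -56*y^3 - 107*y^2 - 24*y + 27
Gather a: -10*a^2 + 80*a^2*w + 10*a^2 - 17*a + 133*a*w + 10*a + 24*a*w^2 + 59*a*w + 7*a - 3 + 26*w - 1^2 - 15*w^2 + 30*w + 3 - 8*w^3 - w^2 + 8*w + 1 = 80*a^2*w + a*(24*w^2 + 192*w) - 8*w^3 - 16*w^2 + 64*w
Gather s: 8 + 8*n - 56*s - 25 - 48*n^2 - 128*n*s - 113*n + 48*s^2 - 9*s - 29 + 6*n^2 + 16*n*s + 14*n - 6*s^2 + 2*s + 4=-42*n^2 - 91*n + 42*s^2 + s*(-112*n - 63) - 42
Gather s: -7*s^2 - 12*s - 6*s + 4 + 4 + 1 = -7*s^2 - 18*s + 9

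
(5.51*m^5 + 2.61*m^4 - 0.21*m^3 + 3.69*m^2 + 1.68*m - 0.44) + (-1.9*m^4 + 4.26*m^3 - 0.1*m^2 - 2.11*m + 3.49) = 5.51*m^5 + 0.71*m^4 + 4.05*m^3 + 3.59*m^2 - 0.43*m + 3.05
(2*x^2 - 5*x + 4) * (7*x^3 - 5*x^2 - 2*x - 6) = 14*x^5 - 45*x^4 + 49*x^3 - 22*x^2 + 22*x - 24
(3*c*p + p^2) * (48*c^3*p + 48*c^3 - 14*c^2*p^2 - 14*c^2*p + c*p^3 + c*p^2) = 144*c^4*p^2 + 144*c^4*p + 6*c^3*p^3 + 6*c^3*p^2 - 11*c^2*p^4 - 11*c^2*p^3 + c*p^5 + c*p^4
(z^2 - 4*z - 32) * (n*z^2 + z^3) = n*z^4 - 4*n*z^3 - 32*n*z^2 + z^5 - 4*z^4 - 32*z^3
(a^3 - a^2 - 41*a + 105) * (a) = a^4 - a^3 - 41*a^2 + 105*a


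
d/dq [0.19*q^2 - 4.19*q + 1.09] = 0.38*q - 4.19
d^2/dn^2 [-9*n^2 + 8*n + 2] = -18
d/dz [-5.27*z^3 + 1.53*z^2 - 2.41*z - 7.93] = -15.81*z^2 + 3.06*z - 2.41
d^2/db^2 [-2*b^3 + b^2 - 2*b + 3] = 2 - 12*b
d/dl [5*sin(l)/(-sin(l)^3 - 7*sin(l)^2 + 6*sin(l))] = 5*(2*sin(l) + 7)*cos(l)/(sin(l)^2 + 7*sin(l) - 6)^2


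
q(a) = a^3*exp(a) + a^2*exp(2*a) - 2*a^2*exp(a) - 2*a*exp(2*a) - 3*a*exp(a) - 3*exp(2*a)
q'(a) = a^3*exp(a) + 2*a^2*exp(2*a) + a^2*exp(a) - 2*a*exp(2*a) - 7*a*exp(a) - 8*exp(2*a) - 3*exp(a)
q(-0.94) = 0.05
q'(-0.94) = 0.75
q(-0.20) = -1.30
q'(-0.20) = -6.32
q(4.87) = 193393.27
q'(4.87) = 517615.32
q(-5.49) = -0.86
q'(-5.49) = -0.41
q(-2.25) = -1.48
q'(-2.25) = 0.75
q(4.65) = 106503.40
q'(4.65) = 292845.76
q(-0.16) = -1.57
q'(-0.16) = -7.12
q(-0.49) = -0.13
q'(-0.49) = -2.12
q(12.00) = 3099455796918.84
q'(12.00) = 6781505782542.61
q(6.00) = 3468682.65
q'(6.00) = 8546758.91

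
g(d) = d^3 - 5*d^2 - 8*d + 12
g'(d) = 3*d^2 - 10*d - 8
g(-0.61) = 14.79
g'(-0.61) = -0.78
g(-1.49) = 9.51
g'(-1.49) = 13.56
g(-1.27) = 12.05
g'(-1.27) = 9.54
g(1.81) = -12.93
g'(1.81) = -16.27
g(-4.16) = -113.24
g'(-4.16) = 85.52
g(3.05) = -30.54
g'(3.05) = -10.59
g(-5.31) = -236.22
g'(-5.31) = 129.69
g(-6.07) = -347.31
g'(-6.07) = 163.23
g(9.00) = 264.00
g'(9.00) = 145.00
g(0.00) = 12.00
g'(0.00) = -8.00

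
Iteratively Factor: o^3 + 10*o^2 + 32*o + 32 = (o + 2)*(o^2 + 8*o + 16) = (o + 2)*(o + 4)*(o + 4)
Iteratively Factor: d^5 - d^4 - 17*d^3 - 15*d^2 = (d + 1)*(d^4 - 2*d^3 - 15*d^2) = d*(d + 1)*(d^3 - 2*d^2 - 15*d) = d^2*(d + 1)*(d^2 - 2*d - 15) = d^2*(d - 5)*(d + 1)*(d + 3)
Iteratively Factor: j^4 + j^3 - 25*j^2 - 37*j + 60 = (j - 1)*(j^3 + 2*j^2 - 23*j - 60) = (j - 1)*(j + 4)*(j^2 - 2*j - 15) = (j - 1)*(j + 3)*(j + 4)*(j - 5)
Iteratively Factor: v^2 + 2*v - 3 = (v - 1)*(v + 3)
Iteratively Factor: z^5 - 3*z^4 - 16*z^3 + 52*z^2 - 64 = (z - 4)*(z^4 + z^3 - 12*z^2 + 4*z + 16) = (z - 4)*(z + 1)*(z^3 - 12*z + 16) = (z - 4)*(z - 2)*(z + 1)*(z^2 + 2*z - 8) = (z - 4)*(z - 2)*(z + 1)*(z + 4)*(z - 2)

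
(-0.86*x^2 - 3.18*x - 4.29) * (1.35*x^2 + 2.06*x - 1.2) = -1.161*x^4 - 6.0646*x^3 - 11.3103*x^2 - 5.0214*x + 5.148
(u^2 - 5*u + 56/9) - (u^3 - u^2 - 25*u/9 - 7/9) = -u^3 + 2*u^2 - 20*u/9 + 7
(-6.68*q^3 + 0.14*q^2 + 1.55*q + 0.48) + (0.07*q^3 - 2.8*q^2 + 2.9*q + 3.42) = -6.61*q^3 - 2.66*q^2 + 4.45*q + 3.9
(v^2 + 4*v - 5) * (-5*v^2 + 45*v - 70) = -5*v^4 + 25*v^3 + 135*v^2 - 505*v + 350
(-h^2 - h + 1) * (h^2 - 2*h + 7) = -h^4 + h^3 - 4*h^2 - 9*h + 7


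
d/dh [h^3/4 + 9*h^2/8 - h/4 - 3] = 3*h^2/4 + 9*h/4 - 1/4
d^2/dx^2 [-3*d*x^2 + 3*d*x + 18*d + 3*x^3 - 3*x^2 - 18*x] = -6*d + 18*x - 6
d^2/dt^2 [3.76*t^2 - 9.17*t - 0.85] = 7.52000000000000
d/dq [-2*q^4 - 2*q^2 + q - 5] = -8*q^3 - 4*q + 1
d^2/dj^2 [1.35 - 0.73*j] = 0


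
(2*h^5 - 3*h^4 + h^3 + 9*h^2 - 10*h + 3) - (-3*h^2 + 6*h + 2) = 2*h^5 - 3*h^4 + h^3 + 12*h^2 - 16*h + 1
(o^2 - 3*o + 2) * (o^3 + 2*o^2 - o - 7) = o^5 - o^4 - 5*o^3 + 19*o - 14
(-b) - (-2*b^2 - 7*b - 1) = 2*b^2 + 6*b + 1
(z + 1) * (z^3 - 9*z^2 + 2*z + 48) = z^4 - 8*z^3 - 7*z^2 + 50*z + 48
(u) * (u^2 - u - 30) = u^3 - u^2 - 30*u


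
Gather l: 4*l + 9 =4*l + 9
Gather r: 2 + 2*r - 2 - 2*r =0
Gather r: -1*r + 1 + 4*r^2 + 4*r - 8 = 4*r^2 + 3*r - 7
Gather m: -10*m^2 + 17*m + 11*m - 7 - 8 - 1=-10*m^2 + 28*m - 16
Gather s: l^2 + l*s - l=l^2 + l*s - l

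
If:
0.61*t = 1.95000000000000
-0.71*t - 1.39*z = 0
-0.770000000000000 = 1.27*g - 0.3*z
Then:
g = -0.99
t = 3.20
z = -1.63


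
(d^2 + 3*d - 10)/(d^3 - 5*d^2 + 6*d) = (d + 5)/(d*(d - 3))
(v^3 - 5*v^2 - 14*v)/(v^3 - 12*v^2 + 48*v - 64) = v*(v^2 - 5*v - 14)/(v^3 - 12*v^2 + 48*v - 64)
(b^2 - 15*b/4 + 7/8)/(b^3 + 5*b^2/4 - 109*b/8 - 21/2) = (4*b - 1)/(4*b^2 + 19*b + 12)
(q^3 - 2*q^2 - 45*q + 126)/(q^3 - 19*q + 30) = (q^2 + q - 42)/(q^2 + 3*q - 10)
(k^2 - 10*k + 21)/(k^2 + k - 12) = (k - 7)/(k + 4)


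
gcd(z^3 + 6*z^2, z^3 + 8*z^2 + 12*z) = z^2 + 6*z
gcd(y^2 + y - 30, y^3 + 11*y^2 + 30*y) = y + 6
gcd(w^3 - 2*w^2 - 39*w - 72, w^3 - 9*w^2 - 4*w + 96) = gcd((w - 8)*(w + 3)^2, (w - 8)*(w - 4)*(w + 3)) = w^2 - 5*w - 24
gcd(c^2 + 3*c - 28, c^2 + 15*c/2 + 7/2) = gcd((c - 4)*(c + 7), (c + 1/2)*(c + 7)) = c + 7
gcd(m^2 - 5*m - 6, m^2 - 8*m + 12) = m - 6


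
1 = 1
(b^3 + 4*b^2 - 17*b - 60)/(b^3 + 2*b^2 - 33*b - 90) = (b - 4)/(b - 6)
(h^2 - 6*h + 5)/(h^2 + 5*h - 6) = (h - 5)/(h + 6)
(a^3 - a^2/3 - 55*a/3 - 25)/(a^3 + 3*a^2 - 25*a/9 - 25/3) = 3*(a - 5)/(3*a - 5)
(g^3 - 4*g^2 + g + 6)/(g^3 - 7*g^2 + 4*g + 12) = (g - 3)/(g - 6)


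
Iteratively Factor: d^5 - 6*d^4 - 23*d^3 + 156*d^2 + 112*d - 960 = (d - 4)*(d^4 - 2*d^3 - 31*d^2 + 32*d + 240) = (d - 5)*(d - 4)*(d^3 + 3*d^2 - 16*d - 48) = (d - 5)*(d - 4)*(d + 4)*(d^2 - d - 12) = (d - 5)*(d - 4)^2*(d + 4)*(d + 3)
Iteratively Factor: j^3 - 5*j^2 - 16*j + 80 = (j - 5)*(j^2 - 16) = (j - 5)*(j + 4)*(j - 4)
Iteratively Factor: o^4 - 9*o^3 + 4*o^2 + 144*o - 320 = (o - 4)*(o^3 - 5*o^2 - 16*o + 80) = (o - 5)*(o - 4)*(o^2 - 16) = (o - 5)*(o - 4)*(o + 4)*(o - 4)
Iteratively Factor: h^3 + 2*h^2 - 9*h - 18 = (h + 2)*(h^2 - 9) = (h + 2)*(h + 3)*(h - 3)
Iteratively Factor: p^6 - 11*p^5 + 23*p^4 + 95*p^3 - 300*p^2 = (p + 3)*(p^5 - 14*p^4 + 65*p^3 - 100*p^2) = p*(p + 3)*(p^4 - 14*p^3 + 65*p^2 - 100*p) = p^2*(p + 3)*(p^3 - 14*p^2 + 65*p - 100) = p^2*(p - 5)*(p + 3)*(p^2 - 9*p + 20) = p^2*(p - 5)*(p - 4)*(p + 3)*(p - 5)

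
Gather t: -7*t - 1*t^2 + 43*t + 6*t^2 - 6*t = 5*t^2 + 30*t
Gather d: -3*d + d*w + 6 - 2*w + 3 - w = d*(w - 3) - 3*w + 9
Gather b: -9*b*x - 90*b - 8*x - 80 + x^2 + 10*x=b*(-9*x - 90) + x^2 + 2*x - 80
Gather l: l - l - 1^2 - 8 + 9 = 0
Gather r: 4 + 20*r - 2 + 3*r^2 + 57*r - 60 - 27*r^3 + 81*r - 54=-27*r^3 + 3*r^2 + 158*r - 112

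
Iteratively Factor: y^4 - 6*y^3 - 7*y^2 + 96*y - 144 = (y - 3)*(y^3 - 3*y^2 - 16*y + 48) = (y - 3)^2*(y^2 - 16) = (y - 3)^2*(y + 4)*(y - 4)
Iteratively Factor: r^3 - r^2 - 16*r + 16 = (r + 4)*(r^2 - 5*r + 4) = (r - 4)*(r + 4)*(r - 1)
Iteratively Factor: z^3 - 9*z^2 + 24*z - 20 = (z - 5)*(z^2 - 4*z + 4) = (z - 5)*(z - 2)*(z - 2)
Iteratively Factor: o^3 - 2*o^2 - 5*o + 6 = (o + 2)*(o^2 - 4*o + 3) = (o - 1)*(o + 2)*(o - 3)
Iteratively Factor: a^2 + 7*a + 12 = (a + 3)*(a + 4)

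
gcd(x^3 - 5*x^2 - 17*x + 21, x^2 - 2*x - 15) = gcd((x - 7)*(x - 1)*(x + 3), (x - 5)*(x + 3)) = x + 3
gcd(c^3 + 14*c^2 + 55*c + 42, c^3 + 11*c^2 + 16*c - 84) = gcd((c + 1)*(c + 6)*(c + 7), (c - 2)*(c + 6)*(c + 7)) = c^2 + 13*c + 42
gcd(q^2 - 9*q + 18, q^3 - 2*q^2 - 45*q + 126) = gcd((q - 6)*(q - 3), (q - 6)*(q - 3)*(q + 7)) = q^2 - 9*q + 18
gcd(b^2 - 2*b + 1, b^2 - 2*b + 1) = b^2 - 2*b + 1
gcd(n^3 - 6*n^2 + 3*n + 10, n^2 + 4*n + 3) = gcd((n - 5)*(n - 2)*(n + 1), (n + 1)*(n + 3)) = n + 1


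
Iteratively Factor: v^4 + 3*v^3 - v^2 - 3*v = (v + 3)*(v^3 - v) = (v - 1)*(v + 3)*(v^2 + v) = v*(v - 1)*(v + 3)*(v + 1)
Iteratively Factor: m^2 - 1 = (m + 1)*(m - 1)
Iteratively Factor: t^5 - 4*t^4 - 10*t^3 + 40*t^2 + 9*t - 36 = (t + 3)*(t^4 - 7*t^3 + 11*t^2 + 7*t - 12) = (t - 3)*(t + 3)*(t^3 - 4*t^2 - t + 4) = (t - 3)*(t + 1)*(t + 3)*(t^2 - 5*t + 4) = (t - 4)*(t - 3)*(t + 1)*(t + 3)*(t - 1)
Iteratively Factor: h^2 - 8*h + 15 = (h - 3)*(h - 5)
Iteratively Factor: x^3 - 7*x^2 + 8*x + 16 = (x - 4)*(x^2 - 3*x - 4) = (x - 4)*(x + 1)*(x - 4)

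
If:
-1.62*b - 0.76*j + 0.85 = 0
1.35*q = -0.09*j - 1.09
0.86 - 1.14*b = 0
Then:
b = 0.75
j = -0.49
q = -0.77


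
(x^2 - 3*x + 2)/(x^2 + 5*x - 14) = (x - 1)/(x + 7)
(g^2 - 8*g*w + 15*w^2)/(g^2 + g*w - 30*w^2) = (g - 3*w)/(g + 6*w)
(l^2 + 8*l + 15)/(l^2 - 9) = (l + 5)/(l - 3)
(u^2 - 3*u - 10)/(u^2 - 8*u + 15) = (u + 2)/(u - 3)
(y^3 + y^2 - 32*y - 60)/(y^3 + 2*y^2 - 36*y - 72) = (y + 5)/(y + 6)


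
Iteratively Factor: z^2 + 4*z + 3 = (z + 3)*(z + 1)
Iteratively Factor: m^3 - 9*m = (m - 3)*(m^2 + 3*m) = m*(m - 3)*(m + 3)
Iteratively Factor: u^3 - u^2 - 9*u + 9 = (u - 3)*(u^2 + 2*u - 3) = (u - 3)*(u - 1)*(u + 3)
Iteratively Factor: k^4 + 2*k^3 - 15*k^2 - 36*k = (k + 3)*(k^3 - k^2 - 12*k) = k*(k + 3)*(k^2 - k - 12) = k*(k - 4)*(k + 3)*(k + 3)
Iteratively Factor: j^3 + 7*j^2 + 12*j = (j + 3)*(j^2 + 4*j) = j*(j + 3)*(j + 4)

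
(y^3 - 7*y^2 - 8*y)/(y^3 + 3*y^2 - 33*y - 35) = y*(y - 8)/(y^2 + 2*y - 35)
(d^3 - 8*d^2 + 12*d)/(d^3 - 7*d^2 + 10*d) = (d - 6)/(d - 5)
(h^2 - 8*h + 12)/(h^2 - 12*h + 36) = (h - 2)/(h - 6)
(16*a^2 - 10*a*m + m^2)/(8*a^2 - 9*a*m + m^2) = (2*a - m)/(a - m)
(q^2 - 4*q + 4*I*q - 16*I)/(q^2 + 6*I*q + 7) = (q^2 + 4*q*(-1 + I) - 16*I)/(q^2 + 6*I*q + 7)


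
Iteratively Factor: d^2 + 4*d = (d + 4)*(d)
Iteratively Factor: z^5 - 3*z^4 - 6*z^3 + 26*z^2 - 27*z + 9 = (z - 1)*(z^4 - 2*z^3 - 8*z^2 + 18*z - 9) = (z - 1)*(z + 3)*(z^3 - 5*z^2 + 7*z - 3) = (z - 1)^2*(z + 3)*(z^2 - 4*z + 3) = (z - 3)*(z - 1)^2*(z + 3)*(z - 1)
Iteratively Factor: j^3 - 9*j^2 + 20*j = (j - 5)*(j^2 - 4*j) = j*(j - 5)*(j - 4)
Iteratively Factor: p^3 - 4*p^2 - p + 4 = (p + 1)*(p^2 - 5*p + 4) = (p - 1)*(p + 1)*(p - 4)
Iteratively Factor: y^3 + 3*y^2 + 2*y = (y + 1)*(y^2 + 2*y) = (y + 1)*(y + 2)*(y)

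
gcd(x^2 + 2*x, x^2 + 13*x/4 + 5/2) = x + 2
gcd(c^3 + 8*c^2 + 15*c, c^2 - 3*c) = c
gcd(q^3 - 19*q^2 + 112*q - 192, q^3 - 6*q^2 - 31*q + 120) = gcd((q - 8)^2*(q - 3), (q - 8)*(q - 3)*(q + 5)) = q^2 - 11*q + 24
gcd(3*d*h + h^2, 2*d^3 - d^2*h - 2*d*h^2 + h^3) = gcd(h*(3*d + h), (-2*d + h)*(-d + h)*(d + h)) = 1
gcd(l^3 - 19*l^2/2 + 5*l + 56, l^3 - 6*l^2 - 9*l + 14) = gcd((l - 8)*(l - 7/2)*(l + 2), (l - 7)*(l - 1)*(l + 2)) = l + 2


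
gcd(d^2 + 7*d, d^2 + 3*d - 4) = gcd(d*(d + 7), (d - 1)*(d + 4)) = 1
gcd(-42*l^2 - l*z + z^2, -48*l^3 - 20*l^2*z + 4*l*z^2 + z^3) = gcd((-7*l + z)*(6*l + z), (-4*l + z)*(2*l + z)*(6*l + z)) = 6*l + z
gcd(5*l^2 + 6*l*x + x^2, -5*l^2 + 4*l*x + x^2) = 5*l + x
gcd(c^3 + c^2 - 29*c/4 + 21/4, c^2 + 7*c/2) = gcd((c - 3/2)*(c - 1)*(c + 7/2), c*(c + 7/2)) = c + 7/2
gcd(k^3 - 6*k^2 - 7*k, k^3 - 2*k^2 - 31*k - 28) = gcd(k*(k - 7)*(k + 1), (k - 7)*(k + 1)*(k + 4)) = k^2 - 6*k - 7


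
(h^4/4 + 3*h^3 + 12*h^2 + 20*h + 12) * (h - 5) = h^5/4 + 7*h^4/4 - 3*h^3 - 40*h^2 - 88*h - 60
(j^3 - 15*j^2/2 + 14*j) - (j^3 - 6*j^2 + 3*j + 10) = -3*j^2/2 + 11*j - 10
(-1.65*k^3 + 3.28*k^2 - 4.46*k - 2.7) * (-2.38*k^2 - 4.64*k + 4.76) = 3.927*k^5 - 0.1504*k^4 - 12.4584*k^3 + 42.7332*k^2 - 8.7016*k - 12.852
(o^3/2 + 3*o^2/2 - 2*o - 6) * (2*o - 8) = o^4 - o^3 - 16*o^2 + 4*o + 48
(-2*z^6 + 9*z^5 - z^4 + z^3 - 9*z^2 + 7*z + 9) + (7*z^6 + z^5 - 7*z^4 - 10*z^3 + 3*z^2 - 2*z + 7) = 5*z^6 + 10*z^5 - 8*z^4 - 9*z^3 - 6*z^2 + 5*z + 16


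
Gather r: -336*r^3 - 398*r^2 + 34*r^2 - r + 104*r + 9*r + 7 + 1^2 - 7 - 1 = -336*r^3 - 364*r^2 + 112*r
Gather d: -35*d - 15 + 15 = -35*d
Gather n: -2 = -2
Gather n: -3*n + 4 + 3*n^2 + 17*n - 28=3*n^2 + 14*n - 24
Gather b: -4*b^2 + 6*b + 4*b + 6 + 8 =-4*b^2 + 10*b + 14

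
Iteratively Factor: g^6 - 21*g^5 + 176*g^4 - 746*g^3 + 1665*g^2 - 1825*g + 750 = (g - 1)*(g^5 - 20*g^4 + 156*g^3 - 590*g^2 + 1075*g - 750) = (g - 5)*(g - 1)*(g^4 - 15*g^3 + 81*g^2 - 185*g + 150) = (g - 5)^2*(g - 1)*(g^3 - 10*g^2 + 31*g - 30) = (g - 5)^3*(g - 1)*(g^2 - 5*g + 6) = (g - 5)^3*(g - 2)*(g - 1)*(g - 3)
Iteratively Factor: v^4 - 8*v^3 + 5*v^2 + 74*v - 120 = (v - 5)*(v^3 - 3*v^2 - 10*v + 24) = (v - 5)*(v - 2)*(v^2 - v - 12) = (v - 5)*(v - 4)*(v - 2)*(v + 3)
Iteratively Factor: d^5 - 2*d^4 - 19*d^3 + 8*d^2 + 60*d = (d - 2)*(d^4 - 19*d^2 - 30*d) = (d - 2)*(d + 2)*(d^3 - 2*d^2 - 15*d) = (d - 2)*(d + 2)*(d + 3)*(d^2 - 5*d) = (d - 5)*(d - 2)*(d + 2)*(d + 3)*(d)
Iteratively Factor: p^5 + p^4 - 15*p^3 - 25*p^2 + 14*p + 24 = (p + 3)*(p^4 - 2*p^3 - 9*p^2 + 2*p + 8) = (p - 1)*(p + 3)*(p^3 - p^2 - 10*p - 8) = (p - 1)*(p + 1)*(p + 3)*(p^2 - 2*p - 8) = (p - 1)*(p + 1)*(p + 2)*(p + 3)*(p - 4)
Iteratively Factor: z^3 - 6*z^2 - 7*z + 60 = (z - 5)*(z^2 - z - 12) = (z - 5)*(z - 4)*(z + 3)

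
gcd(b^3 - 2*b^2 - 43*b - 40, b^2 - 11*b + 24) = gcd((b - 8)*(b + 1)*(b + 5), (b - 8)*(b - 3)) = b - 8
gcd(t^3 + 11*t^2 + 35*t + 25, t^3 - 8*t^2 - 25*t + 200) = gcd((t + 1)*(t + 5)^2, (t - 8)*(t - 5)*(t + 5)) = t + 5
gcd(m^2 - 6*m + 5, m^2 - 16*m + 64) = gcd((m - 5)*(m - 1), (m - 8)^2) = 1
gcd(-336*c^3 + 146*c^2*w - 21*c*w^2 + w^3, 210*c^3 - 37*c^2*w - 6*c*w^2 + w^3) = -7*c + w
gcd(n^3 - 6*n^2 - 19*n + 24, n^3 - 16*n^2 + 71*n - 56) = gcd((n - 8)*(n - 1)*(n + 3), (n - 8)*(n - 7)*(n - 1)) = n^2 - 9*n + 8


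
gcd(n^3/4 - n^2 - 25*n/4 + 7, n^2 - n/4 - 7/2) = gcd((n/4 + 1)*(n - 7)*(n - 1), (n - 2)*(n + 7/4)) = 1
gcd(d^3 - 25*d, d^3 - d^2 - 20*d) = d^2 - 5*d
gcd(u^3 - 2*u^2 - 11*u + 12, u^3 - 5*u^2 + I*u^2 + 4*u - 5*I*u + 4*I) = u^2 - 5*u + 4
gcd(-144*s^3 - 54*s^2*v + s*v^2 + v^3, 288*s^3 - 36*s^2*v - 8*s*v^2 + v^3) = 48*s^2 + 2*s*v - v^2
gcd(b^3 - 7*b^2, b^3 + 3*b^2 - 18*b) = b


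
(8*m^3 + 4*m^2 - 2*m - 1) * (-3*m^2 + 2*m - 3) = -24*m^5 + 4*m^4 - 10*m^3 - 13*m^2 + 4*m + 3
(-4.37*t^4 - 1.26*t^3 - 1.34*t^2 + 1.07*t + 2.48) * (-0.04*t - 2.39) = 0.1748*t^5 + 10.4947*t^4 + 3.065*t^3 + 3.1598*t^2 - 2.6565*t - 5.9272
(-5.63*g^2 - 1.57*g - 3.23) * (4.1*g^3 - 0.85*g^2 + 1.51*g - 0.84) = -23.083*g^5 - 1.6515*g^4 - 20.4098*g^3 + 5.104*g^2 - 3.5585*g + 2.7132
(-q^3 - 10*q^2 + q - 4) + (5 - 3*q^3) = -4*q^3 - 10*q^2 + q + 1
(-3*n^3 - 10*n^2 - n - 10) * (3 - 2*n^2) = 6*n^5 + 20*n^4 - 7*n^3 - 10*n^2 - 3*n - 30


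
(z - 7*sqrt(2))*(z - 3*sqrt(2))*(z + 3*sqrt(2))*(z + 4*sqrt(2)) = z^4 - 3*sqrt(2)*z^3 - 74*z^2 + 54*sqrt(2)*z + 1008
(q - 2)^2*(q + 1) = q^3 - 3*q^2 + 4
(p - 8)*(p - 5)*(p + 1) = p^3 - 12*p^2 + 27*p + 40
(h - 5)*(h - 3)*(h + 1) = h^3 - 7*h^2 + 7*h + 15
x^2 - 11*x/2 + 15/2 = (x - 3)*(x - 5/2)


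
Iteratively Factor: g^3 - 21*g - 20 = (g + 4)*(g^2 - 4*g - 5) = (g - 5)*(g + 4)*(g + 1)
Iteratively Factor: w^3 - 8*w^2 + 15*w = (w - 5)*(w^2 - 3*w) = w*(w - 5)*(w - 3)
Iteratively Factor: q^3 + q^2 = (q)*(q^2 + q) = q*(q + 1)*(q)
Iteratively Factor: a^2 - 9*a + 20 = (a - 5)*(a - 4)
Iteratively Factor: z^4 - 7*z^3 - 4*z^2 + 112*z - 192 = (z - 4)*(z^3 - 3*z^2 - 16*z + 48) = (z - 4)^2*(z^2 + z - 12) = (z - 4)^2*(z - 3)*(z + 4)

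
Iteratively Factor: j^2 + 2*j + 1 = (j + 1)*(j + 1)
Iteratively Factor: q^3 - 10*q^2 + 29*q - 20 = (q - 5)*(q^2 - 5*q + 4) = (q - 5)*(q - 1)*(q - 4)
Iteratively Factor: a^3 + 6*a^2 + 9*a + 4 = (a + 1)*(a^2 + 5*a + 4) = (a + 1)*(a + 4)*(a + 1)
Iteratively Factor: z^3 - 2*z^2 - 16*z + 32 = (z - 2)*(z^2 - 16) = (z - 4)*(z - 2)*(z + 4)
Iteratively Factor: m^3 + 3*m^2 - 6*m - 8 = (m - 2)*(m^2 + 5*m + 4) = (m - 2)*(m + 1)*(m + 4)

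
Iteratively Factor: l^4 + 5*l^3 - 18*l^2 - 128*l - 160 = (l + 4)*(l^3 + l^2 - 22*l - 40) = (l - 5)*(l + 4)*(l^2 + 6*l + 8) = (l - 5)*(l + 2)*(l + 4)*(l + 4)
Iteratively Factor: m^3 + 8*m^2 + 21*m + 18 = (m + 3)*(m^2 + 5*m + 6) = (m + 2)*(m + 3)*(m + 3)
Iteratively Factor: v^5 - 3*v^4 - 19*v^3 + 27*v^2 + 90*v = (v + 3)*(v^4 - 6*v^3 - v^2 + 30*v) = (v - 5)*(v + 3)*(v^3 - v^2 - 6*v) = (v - 5)*(v + 2)*(v + 3)*(v^2 - 3*v) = (v - 5)*(v - 3)*(v + 2)*(v + 3)*(v)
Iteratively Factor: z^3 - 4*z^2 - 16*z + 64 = (z - 4)*(z^2 - 16) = (z - 4)*(z + 4)*(z - 4)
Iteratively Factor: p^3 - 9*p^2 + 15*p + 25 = (p + 1)*(p^2 - 10*p + 25) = (p - 5)*(p + 1)*(p - 5)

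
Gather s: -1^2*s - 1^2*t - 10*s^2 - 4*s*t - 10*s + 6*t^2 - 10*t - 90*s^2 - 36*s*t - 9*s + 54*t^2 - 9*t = -100*s^2 + s*(-40*t - 20) + 60*t^2 - 20*t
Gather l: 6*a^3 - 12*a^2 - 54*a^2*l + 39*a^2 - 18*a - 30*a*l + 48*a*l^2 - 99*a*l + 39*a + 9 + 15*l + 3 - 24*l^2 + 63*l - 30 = 6*a^3 + 27*a^2 + 21*a + l^2*(48*a - 24) + l*(-54*a^2 - 129*a + 78) - 18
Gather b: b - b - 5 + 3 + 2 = 0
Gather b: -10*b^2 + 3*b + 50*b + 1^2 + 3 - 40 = -10*b^2 + 53*b - 36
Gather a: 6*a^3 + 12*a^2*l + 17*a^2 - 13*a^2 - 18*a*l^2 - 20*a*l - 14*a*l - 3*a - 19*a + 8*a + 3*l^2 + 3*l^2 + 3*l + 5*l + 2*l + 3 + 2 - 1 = 6*a^3 + a^2*(12*l + 4) + a*(-18*l^2 - 34*l - 14) + 6*l^2 + 10*l + 4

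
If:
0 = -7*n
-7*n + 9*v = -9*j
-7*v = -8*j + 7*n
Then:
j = 0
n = 0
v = 0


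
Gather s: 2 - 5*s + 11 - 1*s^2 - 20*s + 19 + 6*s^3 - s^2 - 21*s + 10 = 6*s^3 - 2*s^2 - 46*s + 42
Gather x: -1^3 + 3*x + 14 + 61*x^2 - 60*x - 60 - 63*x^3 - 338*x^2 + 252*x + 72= -63*x^3 - 277*x^2 + 195*x + 25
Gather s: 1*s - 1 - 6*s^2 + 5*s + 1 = -6*s^2 + 6*s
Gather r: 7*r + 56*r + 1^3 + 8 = 63*r + 9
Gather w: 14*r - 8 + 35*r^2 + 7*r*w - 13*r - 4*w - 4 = 35*r^2 + r + w*(7*r - 4) - 12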